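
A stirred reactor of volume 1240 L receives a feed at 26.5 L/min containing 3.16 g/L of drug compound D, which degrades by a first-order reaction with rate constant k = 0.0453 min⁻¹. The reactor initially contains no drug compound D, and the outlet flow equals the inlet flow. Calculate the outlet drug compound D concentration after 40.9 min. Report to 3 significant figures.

Accumulation = in − out − consumed: V dC/dt = Q C_in − Q C − k V C.
This is linear with rate a = Q/V + k = 0.066671 min⁻¹.
C_ss = Q C_in/(Q + kV) = 1.0129 g/L; C(t) = C_ss + (C₀ − C_ss) e^(−a t).
C(40.9) = 1.0129 + (-1.0129)·e^(−0.066671·40.9) = 1.0129 + (-1.0129)·0.065426 = 0.94665 g/L.

0.947 g/L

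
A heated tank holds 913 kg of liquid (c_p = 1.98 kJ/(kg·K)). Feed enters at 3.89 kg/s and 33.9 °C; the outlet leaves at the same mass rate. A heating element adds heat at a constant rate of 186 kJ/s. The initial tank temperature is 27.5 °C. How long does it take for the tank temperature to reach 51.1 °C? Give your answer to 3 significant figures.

M c_p dT/dt = ṁ c_p (T_in − T) + Q̇.
τ = M/ṁ = 234.70 s; T_ss = T_in + Q̇/(ṁ c_p) = 58.049 °C.
T(t) = T_ss + (T₀ − T_ss) e^(−t/τ). Set T = 51.1:
e^(−t/τ) = (51.1 − 58.049)/(27.5 − 58.049) = 0.22747
t = −234.70 · ln(0.22747) = 347.54 s.

348 s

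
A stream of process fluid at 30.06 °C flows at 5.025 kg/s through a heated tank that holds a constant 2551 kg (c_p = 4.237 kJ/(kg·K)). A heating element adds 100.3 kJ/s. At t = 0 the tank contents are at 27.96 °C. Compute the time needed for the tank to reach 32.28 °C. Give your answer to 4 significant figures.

510.6 s

M c_p dT/dt = ṁ c_p (T_in − T) + Q̇.
τ = M/ṁ = 507.662 s; T_ss = T_in + Q̇/(ṁ c_p) = 34.7709 °C.
T(t) = T_ss + (T₀ − T_ss) e^(−t/τ). Set T = 32.28:
e^(−t/τ) = (32.28 − 34.7709)/(27.96 − 34.7709) = 0.365725
t = −507.662 · ln(0.365725) = 510.643 s.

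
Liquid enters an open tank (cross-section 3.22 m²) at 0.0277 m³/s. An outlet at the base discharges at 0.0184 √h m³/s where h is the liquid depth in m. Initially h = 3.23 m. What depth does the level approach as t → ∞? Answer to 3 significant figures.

Level balance: A dh/dt = 0.0277 − 0.0184 √h. Setting dh/dt = 0:
Q_in = 0.0184 √h_ss ⇒ √h_ss = 0.0277/0.0184 = 1.5054.
h_ss = 1.5054² = 2.2663 m. (Since h₀ = 3.23 m > h_ss, the level will fall toward this value.)

2.27 m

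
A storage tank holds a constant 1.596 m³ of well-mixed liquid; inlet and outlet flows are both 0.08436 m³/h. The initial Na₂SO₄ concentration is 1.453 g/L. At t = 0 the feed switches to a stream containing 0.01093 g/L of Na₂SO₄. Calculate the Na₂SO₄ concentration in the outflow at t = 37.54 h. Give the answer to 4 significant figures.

0.2092 g/L

Species balance on the tank: V dC/dt = Q(C_in − C).
So dC/dt = (C_in − C)/τ with τ = V/Q = 1.596/0.08436 = 18.9189 h.
C approaches C_in exponentially: C(t) = C_in + (C₀ − C_in) e^(−t/τ).
C(37.54) = 0.01093 + (1.453 − 0.01093)·e^(−37.54/18.9189) = 0.01093 + (1.44207)·0.137483 = 0.209190 g/L.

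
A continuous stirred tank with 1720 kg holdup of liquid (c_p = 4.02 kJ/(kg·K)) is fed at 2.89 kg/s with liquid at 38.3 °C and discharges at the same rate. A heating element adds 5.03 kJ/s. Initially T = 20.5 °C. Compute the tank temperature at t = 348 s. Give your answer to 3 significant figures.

M c_p dT/dt = ṁ c_p (T_in − T) + Q̇.
Rearrange: dT/dt = (T_ss − T)/τ with τ = M/ṁ = 595.16 s and T_ss = T_in + Q̇/(ṁ c_p) = 38.733 °C.
Integrating: T(t) = T_ss + (T₀ − T_ss) e^(−t/τ).
T(348) = 38.733 + (-18.233)·e^(−348/595.16) = 38.733 + (-18.233)·0.55726 = 28.572 °C.

28.6 °C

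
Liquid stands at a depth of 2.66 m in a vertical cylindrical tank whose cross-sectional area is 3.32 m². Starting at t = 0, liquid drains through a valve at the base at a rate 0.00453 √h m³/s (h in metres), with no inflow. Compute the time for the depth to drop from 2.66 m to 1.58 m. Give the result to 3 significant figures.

A dh/dt = −Q_out = −0.00453 √h.
Separate and integrate: 2(√h − √h₀) = −(0.00453/A) t.
t = 2A(√h₀ − √h)/0.00453 = 2·3.32·(√2.66 − √1.58)/0.00453
  = 6.6400 × (1.6310 − 1.2570) / 0.00453 = 548.16 s.

548 s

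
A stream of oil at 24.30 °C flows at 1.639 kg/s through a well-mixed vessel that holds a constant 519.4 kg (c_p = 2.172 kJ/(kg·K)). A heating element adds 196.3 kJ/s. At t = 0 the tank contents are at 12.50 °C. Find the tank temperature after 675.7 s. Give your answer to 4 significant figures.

Unsteady energy balance on the tank contents: M c_p dT/dt = ṁ c_p (T_in − T) + 196.3.
Rearrange: dT/dt = (T_ss − T)/τ with τ = M/ṁ = 316.901 s and T_ss = T_in + Q̇/(ṁ c_p) = 79.4419 °C.
This is linear first-order; T(t) = T_ss + (T₀ − T_ss) e^(−t/τ).
T(675.7) = 79.4419 + (-66.9419)·e^(−675.7/316.901) = 79.4419 + (-66.9419)·0.118574 = 71.5043 °C.

71.50 °C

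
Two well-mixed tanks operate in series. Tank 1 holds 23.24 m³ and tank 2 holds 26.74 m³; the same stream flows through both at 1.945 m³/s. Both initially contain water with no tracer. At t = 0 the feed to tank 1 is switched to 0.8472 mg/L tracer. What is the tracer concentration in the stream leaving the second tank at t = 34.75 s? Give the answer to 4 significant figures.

Time constants: τᵢ = Vᵢ/Q for each well-mixed tank.
τ₁ = 23.24/1.945 = 11.9486 s; τ₂ = 26.74/1.945 = 13.7481 s.
Tank 1: C₁ = C_in(1 − e^(−t/τ₁)). Tank 2 (τ₁ ≠ τ₂): C₂ = C_in[1 − (τ₁ e^(−t/τ₁) − τ₂ e^(−t/τ₂))/(τ₁ − τ₂)].
At t = 34.75: e^(−t/τ₁) = 0.0545688, e^(−t/τ₂) = 0.0798483.
C₂ = 0.8472·[1 − (11.9486·0.0545688 − 13.7481·0.0798483)/(-1.79949)] = 0.8472·0.752296 = 0.637345 mg/L.

0.6373 mg/L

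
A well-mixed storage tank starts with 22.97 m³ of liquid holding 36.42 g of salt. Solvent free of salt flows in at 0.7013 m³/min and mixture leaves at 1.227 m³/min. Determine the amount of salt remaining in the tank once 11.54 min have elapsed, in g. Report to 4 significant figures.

17.80 g

Let m(t) be the amount of salt. Volume: V(t) = V₀ + (Q_in − Q_out) t = 22.97 − 0.525700 t; V(11.54) = 16.9034 m³.
Solute balance: dm/dt = 0 − Q_out C = −Q_out m/V(t).
Separate: dm/m = −Q_out dt/V(t) ⇒ ln(m/m₀) = −(Q_out/(Q_in−Q_out)) ln(V/V₀).
m = m₀ (V₀/V)^(Q_out/(Q_in−Q_out)) = 36.42 × (22.97/16.9034)^(-2.33403) = 17.8024 g.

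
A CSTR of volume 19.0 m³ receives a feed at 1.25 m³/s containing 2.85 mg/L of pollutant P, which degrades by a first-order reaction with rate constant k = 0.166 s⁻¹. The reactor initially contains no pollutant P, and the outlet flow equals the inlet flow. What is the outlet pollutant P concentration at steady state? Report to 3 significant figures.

Species balance: V dC/dt = Q C_in − Q C − k V C.
At steady state: 0 = Q C_in − (Q + kV) C_ss, so C_ss = Q C_in/(Q + kV).
C_ss = 1.25·2.85/(1.25 + 0.166·19.0) = 3.5625/4.4040 = 0.80892 mg/L.

0.809 mg/L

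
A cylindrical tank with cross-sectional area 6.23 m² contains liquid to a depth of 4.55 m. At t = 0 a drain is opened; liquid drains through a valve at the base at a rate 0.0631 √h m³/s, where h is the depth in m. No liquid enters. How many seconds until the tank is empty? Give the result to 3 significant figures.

A dh/dt = −Q_out = −0.0631 √h.
This is separable: 2 d(√h)/dt = −0.0631/A, so √h = √h₀ − (0.0631/(2A)) t.
Set h = 0: 2√h₀ = (0.0631/A) t_empty ⇒ t_empty = 2A√h₀/0.0631.
t_empty = 2·6.23·√4.55/0.0631 = 12.460·2.1331/0.0631 = 421.21 s.

421 s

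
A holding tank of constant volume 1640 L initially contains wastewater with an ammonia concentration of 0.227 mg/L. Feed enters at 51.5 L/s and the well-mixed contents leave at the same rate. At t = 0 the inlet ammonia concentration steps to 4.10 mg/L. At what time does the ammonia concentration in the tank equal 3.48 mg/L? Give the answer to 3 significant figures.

58.3 s

Transient balance on the dissolved component: V dC/dt = Q(C_in − C), so τ = V/Q = 31.845 s.
C(t) = C_in + (C₀ − C_in) e^(−t/τ). Set C = 3.48 and solve for t:
e^(−t/τ) = (C − C_in)/(C₀ − C_in) = (3.48 − 4.10)/(0.227 − 4.10) = 0.16008
t = −τ ln(…) = 31.845 × 1.8321 = 58.341 s.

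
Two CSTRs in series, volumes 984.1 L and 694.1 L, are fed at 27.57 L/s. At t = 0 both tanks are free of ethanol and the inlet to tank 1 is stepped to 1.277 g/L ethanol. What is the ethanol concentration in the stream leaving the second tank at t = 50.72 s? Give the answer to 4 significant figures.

Time constants: τᵢ = Vᵢ/Q for each well-mixed tank.
τ₁ = 984.1/27.57 = 35.6946 s; τ₂ = 694.1/27.57 = 25.1759 s.
Tank 1: C₁ = C_in(1 − e^(−t/τ₁)). Tank 2 (τ₁ ≠ τ₂): C₂ = C_in[1 − (τ₁ e^(−t/τ₁) − τ₂ e^(−t/τ₂))/(τ₁ − τ₂)].
At t = 50.72: e^(−t/τ₁) = 0.241486, e^(−t/τ₂) = 0.133371.
C₂ = 1.277·[1 − (35.6946·0.241486 − 25.1759·0.133371)/(10.5187)] = 1.277·0.499745 = 0.638174 g/L.

0.6382 g/L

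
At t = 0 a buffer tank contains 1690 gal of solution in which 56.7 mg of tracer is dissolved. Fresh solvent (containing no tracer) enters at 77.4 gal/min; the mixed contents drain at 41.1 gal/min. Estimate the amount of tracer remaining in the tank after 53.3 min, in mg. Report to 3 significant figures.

23.9 mg

Let m(t) be the amount of tracer. Volume: V(t) = V₀ + (Q_in − Q_out) t = 1690 + 36.300 t; V(53.3) = 3624.8 gal.
No tracer enters, so dm/dt = −Q_out · (m/V).
Separate: dm/m = −Q_out dt/V(t) ⇒ ln(m/m₀) = −(Q_out/(Q_in−Q_out)) ln(V/V₀).
m = m₀ (V₀/V)^(Q_out/(Q_in−Q_out)) = 56.7 × (1690/3624.8)^(1.1322) = 23.898 mg.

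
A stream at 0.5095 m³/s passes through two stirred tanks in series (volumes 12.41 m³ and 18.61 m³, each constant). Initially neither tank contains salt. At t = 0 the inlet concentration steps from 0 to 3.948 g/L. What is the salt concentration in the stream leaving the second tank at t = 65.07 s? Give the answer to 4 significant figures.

Species balance on tank i: dCᵢ/dt = (Cᵢ₋₁ − Cᵢ)/τᵢ with τᵢ = Vᵢ/Q.
τ₁ = 12.41/0.5095 = 24.3572 s; τ₂ = 18.61/0.5095 = 36.5260 s.
Solving the cascade with C₁(0)=C₂(0)=0 gives C₂(t) = C_in[1 − (τ₁ e^(−t/τ₁) − τ₂ e^(−t/τ₂))/(τ₁ − τ₂)].
At t = 65.07: e^(−t/τ₁) = 0.0691493, e^(−t/τ₂) = 0.168390.
C₂ = 3.948·[1 − (24.3572·0.0691493 − 36.5260·0.168390)/(-12.1688)] = 3.948·0.632967 = 2.49896 g/L.

2.499 g/L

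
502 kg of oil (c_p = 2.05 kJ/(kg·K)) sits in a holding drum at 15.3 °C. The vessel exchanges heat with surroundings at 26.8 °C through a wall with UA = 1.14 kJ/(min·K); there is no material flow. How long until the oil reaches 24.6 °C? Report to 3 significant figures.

M c_p dT/dt = −UA(T − T_amb).
τ = M c_p/UA = 902.72 min; T_ss = T_amb = 26.800 °C.
T(t) = T_ss + (T₀ − T_ss)e^(−t/τ); set T = 24.6:
t = −τ ln[(T − T_ss)/(T₀ − T_ss)] = −902.72 · ln(0.19130) = 1493.0 min.

1490 min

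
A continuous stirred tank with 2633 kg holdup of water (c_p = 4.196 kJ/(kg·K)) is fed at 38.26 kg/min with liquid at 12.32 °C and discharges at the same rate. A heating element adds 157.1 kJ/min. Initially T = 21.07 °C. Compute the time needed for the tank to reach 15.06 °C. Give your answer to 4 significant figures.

M c_p dT/dt = ṁ c_p (T_in − T) + Q̇.
τ = M/ṁ = 68.8186 min; T_ss = T_in + Q̇/(ṁ c_p) = 13.2986 °C.
T(t) = T_ss + (T₀ − T_ss) e^(−t/τ). Set T = 15.06:
e^(−t/τ) = (15.06 − 13.2986)/(21.07 − 13.2986) = 0.226654
t = −68.8186 · ln(0.226654) = 102.150 min.

102.1 min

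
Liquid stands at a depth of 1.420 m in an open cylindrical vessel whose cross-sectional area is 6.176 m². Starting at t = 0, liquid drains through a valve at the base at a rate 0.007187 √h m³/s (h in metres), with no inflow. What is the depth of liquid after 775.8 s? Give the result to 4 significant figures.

0.5480 m

Volume balance on the tank: A dh/dt = −0.007187 √h.
∫ h^(−1/2) dh = −(0.007187/A) ∫ dt, giving 2√h = 2√h₀ − (0.007187/A) t.
√h = √1.420 − 0.007187·775.8/(2·6.176) = 1.19164 − 0.451399 = 0.740239.
h = 0.740239² = 0.547954 m.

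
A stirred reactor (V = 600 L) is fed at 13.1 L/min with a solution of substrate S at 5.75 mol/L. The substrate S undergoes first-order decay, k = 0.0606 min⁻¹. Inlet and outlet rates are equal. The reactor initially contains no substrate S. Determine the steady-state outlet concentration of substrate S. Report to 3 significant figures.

Accumulation = in − out − consumed: V dC/dt = Q C_in − Q C − k V C.
Steady state (dC/dt = 0): C_ss = Q C_in/(Q + kV) = C_in/(1 + kV/Q).
C_ss = 13.1·5.75/(13.1 + 0.0606·600) = 75.325/49.460 = 1.5229 mol/L.

1.52 mol/L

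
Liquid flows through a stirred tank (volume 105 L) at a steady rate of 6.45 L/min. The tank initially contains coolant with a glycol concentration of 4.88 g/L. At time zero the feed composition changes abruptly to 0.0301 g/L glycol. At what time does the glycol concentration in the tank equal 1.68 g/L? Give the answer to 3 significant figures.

Transient balance on the dissolved component: V dC/dt = Q(C_in − C), so τ = V/Q = 16.279 min.
C(t) = C_in + (C₀ − C_in) e^(−t/τ). Set C = 1.68 and solve for t:
e^(−t/τ) = (C − C_in)/(C₀ − C_in) = (1.68 − 0.0301)/(4.88 − 0.0301) = 0.34019
t = −τ ln(…) = 16.279 × 1.0782 = 17.553 min.

17.6 min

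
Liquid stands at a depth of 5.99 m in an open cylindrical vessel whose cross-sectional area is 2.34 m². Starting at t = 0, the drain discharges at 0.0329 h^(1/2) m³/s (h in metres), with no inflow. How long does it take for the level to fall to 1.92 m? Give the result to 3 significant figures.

151 s

A dh/dt = −Q_out = −0.0329 √h.
∫ h^(−1/2) dh = −(0.0329/A) ∫ dt, giving 2√h = 2√h₀ − (0.0329/A) t.
t = 2A(√h₀ − √h)/0.0329 = 2·2.34·(√5.99 − √1.92)/0.0329
  = 4.6800 × (2.4474 − 1.3856) / 0.0329 = 151.04 s.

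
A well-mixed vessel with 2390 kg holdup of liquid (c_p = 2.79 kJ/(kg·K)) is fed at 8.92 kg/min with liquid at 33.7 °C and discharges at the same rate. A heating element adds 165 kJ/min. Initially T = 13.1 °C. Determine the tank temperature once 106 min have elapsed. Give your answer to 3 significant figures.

22.0 °C

Energy balance: M c_p dT/dt = ṁ c_p (T_in − T) + 165.
τ = M/ṁ = 267.94 min; T_ss = T_in + Q̇/(ṁ c_p) = 33.7 + 165/(8.92·2.79) = 40.330 °C.
Solution: T(t) = T_ss + (T₀ − T_ss) e^(−t/τ).
T(106) = 40.330 + (-27.230)·e^(−106/267.94) = 40.330 + (-27.230)·0.67327 = 21.997 °C.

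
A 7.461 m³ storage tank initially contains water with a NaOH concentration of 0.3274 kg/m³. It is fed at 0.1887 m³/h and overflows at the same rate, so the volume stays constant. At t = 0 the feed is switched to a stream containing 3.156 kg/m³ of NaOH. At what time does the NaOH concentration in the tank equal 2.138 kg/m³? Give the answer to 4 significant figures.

Mass balance on the solute (V constant): V dC/dt = Q(C_in − C), so τ = V/Q = 39.5390 h.
C(t) = C_in + (C₀ − C_in) e^(−t/τ). Set C = 2.138 and solve for t:
e^(−t/τ) = (C − C_in)/(C₀ − C_in) = (2.138 − 3.156)/(0.3274 − 3.156) = 0.359895
t = −τ ln(…) = 39.5390 × 1.02194 = 40.4065 h.

40.41 h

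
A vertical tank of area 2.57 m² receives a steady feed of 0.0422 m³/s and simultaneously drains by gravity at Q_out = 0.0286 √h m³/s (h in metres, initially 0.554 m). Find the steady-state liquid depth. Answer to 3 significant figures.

Level balance: A dh/dt = 0.0422 − 0.0286 √h. Setting dh/dt = 0:
Q_in = 0.0286 √h_ss ⇒ √h_ss = 0.0422/0.0286 = 1.4755.
h_ss = 1.4755² = 2.1772 m. (Since h₀ = 0.554 m < h_ss, the level will rise toward this value.)

2.18 m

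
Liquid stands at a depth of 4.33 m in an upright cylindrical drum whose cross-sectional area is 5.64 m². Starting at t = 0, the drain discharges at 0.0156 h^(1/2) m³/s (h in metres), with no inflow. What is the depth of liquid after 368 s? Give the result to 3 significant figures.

2.47 m

A dh/dt = −Q_out = −0.0156 √h.
∫ h^(−1/2) dh = −(0.0156/A) ∫ dt, giving 2√h = 2√h₀ − (0.0156/A) t.
√h = √4.33 − 0.0156·368/(2·5.64) = 2.0809 − 0.50894 = 1.5719.
h = 1.5719² = 2.4710 m.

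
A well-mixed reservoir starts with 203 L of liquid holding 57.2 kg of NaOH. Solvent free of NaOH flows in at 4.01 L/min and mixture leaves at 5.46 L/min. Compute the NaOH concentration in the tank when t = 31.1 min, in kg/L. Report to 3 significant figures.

0.141 kg/L

Total volume: dV/dt = Q_in − Q_out = -1.4500 L/min, so V(t) = 203 − 1.4500 t and V(31.1) = 157.91 L.
No NaOH enters, so dm/dt = −Q_out · (m/V).
Separate: dm/m = −Q_out dt/V(t) ⇒ ln(m/m₀) = −(Q_out/(Q_in−Q_out)) ln(V/V₀).
m = m₀ (V₀/V)^(Q_out/(Q_in−Q_out)) = 57.2 × (203/157.91)^(-3.7655) = 22.211 kg.
C = m/V = 22.211/157.91 = 0.14066 kg/L.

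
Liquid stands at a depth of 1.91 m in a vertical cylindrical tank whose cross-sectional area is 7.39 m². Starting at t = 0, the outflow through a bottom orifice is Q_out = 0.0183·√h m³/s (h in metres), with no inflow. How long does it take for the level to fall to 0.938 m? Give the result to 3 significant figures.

334 s

A dh/dt = −Q_out = −0.0183 √h.
Separate and integrate: 2(√h − √h₀) = −(0.0183/A) t.
t = 2A(√h₀ − √h)/0.0183 = 2·7.39·(√1.91 − √0.938)/0.0183
  = 14.780 × (1.3820 − 0.96850) / 0.0183 = 333.98 s.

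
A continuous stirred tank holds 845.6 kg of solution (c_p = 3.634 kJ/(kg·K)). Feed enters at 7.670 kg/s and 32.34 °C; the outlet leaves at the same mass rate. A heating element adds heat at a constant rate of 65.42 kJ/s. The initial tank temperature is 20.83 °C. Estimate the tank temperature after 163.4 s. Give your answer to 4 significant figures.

M c_p dT/dt = ṁ c_p (T_in − T) + Q̇.
Rearrange: dT/dt = (T_ss − T)/τ with τ = M/ṁ = 110.248 s and T_ss = T_in + Q̇/(ṁ c_p) = 34.6871 °C.
This is linear first-order; T(t) = T_ss + (T₀ − T_ss) e^(−t/τ).
T(163.4) = 34.6871 + (-13.8571)·e^(−163.4/110.248) = 34.6871 + (-13.8571)·0.227156 = 31.5394 °C.

31.54 °C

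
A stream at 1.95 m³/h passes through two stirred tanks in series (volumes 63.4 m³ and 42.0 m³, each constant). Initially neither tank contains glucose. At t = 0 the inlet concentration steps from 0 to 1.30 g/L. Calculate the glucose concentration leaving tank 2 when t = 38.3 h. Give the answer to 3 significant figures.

0.545 g/L

Species balance on tank i: dCᵢ/dt = (Cᵢ₋₁ − Cᵢ)/τᵢ with τᵢ = Vᵢ/Q.
τ₁ = 63.4/1.95 = 32.513 h; τ₂ = 42.0/1.95 = 21.538 h.
Tank 1: C₁ = C_in(1 − e^(−t/τ₁)). Tank 2 (τ₁ ≠ τ₂): C₂ = C_in[1 − (τ₁ e^(−t/τ₁) − τ₂ e^(−t/τ₂))/(τ₁ − τ₂)].
At t = 38.3: e^(−t/τ₁) = 0.30789, e^(−t/τ₂) = 0.16894.
C₂ = 1.30·[1 − (32.513·0.30789 − 21.538·0.16894)/(10.974)] = 1.30·0.41939 = 0.54521 g/L.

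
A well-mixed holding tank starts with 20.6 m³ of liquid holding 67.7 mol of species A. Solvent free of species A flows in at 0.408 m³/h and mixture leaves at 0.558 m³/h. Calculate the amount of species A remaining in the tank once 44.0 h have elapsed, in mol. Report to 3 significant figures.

16.1 mol

Let m(t) be the amount of species A. Volume: V(t) = V₀ + (Q_in − Q_out) t = 20.6 − 0.15000 t; V(44.0) = 14.000 m³.
No species A enters, so dm/dt = −Q_out · (m/V).
Separate: dm/m = −Q_out dt/V(t) ⇒ ln(m/m₀) = −(Q_out/(Q_in−Q_out)) ln(V/V₀).
m = m₀ (V₀/V)^(Q_out/(Q_in−Q_out)) = 67.7 × (20.6/14.000)^(-3.7200) = 16.092 mol.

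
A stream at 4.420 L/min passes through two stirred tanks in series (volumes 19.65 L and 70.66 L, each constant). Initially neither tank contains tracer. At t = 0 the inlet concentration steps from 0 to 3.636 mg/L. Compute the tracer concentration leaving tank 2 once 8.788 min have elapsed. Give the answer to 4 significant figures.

Each tank obeys Vᵢ dCᵢ/dt = Q(Cᵢ₋₁ − Cᵢ), so τᵢ = Vᵢ/Q.
τ₁ = 19.65/4.420 = 4.44570 min; τ₂ = 70.66/4.420 = 15.9864 min.
Tank 1: C₁ = C_in(1 − e^(−t/τ₁)). Tank 2 (τ₁ ≠ τ₂): C₂ = C_in[1 − (τ₁ e^(−t/τ₁) − τ₂ e^(−t/τ₂))/(τ₁ − τ₂)].
At t = 8.788: e^(−t/τ₁) = 0.138520, e^(−t/τ₂) = 0.577113.
C₂ = 3.636·[1 − (4.44570·0.138520 − 15.9864·0.577113)/(-11.5407)] = 3.636·0.253932 = 0.923297 mg/L.

0.9233 mg/L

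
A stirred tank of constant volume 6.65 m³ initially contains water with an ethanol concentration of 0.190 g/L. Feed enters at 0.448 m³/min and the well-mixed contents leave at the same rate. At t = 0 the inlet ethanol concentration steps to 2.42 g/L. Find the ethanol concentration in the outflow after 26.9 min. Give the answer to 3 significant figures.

2.06 g/L

Mass balance on the solute (V constant): V dC/dt = Q(C_in − C).
Time constant τ = V/Q = 6.65/0.448 = 14.844 min.
C approaches C_in exponentially: C(t) = C_in + (C₀ − C_in) e^(−t/τ).
C(26.9) = 2.42 + (0.190 − 2.42)·e^(−26.9/14.844) = 2.42 + (-2.2300)·0.16329 = 2.0559 g/L.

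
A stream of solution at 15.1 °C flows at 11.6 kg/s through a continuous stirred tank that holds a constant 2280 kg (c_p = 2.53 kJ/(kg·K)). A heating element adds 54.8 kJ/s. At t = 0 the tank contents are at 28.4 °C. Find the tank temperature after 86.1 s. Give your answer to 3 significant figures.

M c_p dT/dt = ṁ c_p (T_in − T) + Q̇.
Rearrange: dT/dt = (T_ss − T)/τ with τ = M/ṁ = 196.55 s and T_ss = T_in + Q̇/(ṁ c_p) = 16.967 °C.
Integrating: T(t) = T_ss + (T₀ − T_ss) e^(−t/τ).
T(86.1) = 16.967 + (11.433)·e^(−86.1/196.55) = 16.967 + (11.433)·0.64529 = 24.345 °C.

24.3 °C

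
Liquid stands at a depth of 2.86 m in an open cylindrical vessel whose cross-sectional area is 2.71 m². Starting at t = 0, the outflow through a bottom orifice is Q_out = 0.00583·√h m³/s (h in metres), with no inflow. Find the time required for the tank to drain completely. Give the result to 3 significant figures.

With no inflow, A dh/dt = −0.00583 √h.
This is separable: 2 d(√h)/dt = −0.00583/A, so √h = √h₀ − (0.00583/(2A)) t.
Tank is empty when √h = 0: t_empty = 2A√h₀/0.00583.
t_empty = 2·2.71·√2.86/0.00583 = 5.4200·1.6912/0.00583 = 1572.2 s.

1570 s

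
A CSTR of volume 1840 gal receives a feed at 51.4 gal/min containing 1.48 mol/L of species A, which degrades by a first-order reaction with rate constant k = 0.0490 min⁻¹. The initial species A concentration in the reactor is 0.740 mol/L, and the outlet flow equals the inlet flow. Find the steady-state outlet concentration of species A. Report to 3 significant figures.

Species balance: V dC/dt = Q C_in − Q C − k V C.
At steady state: 0 = Q C_in − (Q + kV) C_ss, so C_ss = Q C_in/(Q + kV).
C_ss = 51.4·1.48/(51.4 + 0.0490·1840) = 76.072/141.56 = 0.53738 mol/L.

0.537 mol/L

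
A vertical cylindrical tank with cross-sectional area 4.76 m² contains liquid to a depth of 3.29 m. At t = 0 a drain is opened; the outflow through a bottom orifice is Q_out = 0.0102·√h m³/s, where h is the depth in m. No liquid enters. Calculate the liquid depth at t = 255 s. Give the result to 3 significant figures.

With no inflow, A dh/dt = −0.0102 √h.
Separate and integrate: 2(√h − √h₀) = −(0.0102/A) t.
√h = √3.29 − 0.0102·255/(2·4.76) = 1.8138 − 0.27321 = 1.5406.
h = 1.5406² = 2.3735 m.

2.37 m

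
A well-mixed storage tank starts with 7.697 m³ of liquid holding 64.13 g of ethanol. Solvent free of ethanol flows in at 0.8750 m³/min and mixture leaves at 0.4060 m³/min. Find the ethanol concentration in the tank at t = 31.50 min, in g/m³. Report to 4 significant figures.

Total volume: dV/dt = Q_in − Q_out = 0.469000 m³/min, so V(t) = 7.697 + 0.469000 t and V(31.50) = 22.4705 m³.
Solute balance: dm/dt = 0 − Q_out C = −Q_out m/V(t).
dm/m = −Q_out dt/(V₀ + 0.469000 t); integrating gives ln(m/m₀) = −(Q_out/(Q_in−Q_out)) ln(V/V₀).
m = m₀ (V₀/V)^(Q_out/(Q_in−Q_out)) = 64.13 × (7.697/22.4705)^(0.865672) = 25.3672 g.
C = m/V = 25.3672/22.4705 = 1.12891 g/m³.

1.129 g/m³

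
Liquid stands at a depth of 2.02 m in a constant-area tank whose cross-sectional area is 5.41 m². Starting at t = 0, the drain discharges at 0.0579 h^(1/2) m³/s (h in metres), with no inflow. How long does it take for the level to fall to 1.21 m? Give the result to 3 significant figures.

Unsteady balance on liquid volume: A dh/dt = −0.0579 √h.
This is separable: 2 d(√h)/dt = −0.0579/A, so √h = √h₀ − (0.0579/(2A)) t.
t = 2A(√h₀ − √h)/0.0579 = 2·5.41·(√2.02 − √1.21)/0.0579
  = 10.820 × (1.4213 − 1.1000) / 0.0579 = 60.036 s.

60.0 s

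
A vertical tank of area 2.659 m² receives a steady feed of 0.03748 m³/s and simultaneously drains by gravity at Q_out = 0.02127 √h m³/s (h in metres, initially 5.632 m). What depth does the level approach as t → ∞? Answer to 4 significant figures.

Level balance: A dh/dt = 0.03748 − 0.02127 √h. Setting dh/dt = 0:
Q_in = 0.02127 √h_ss ⇒ √h_ss = 0.03748/0.02127 = 1.76211.
h_ss = 1.76211² = 3.10502 m. (Since h₀ = 5.632 m > h_ss, the level will fall toward this value.)

3.105 m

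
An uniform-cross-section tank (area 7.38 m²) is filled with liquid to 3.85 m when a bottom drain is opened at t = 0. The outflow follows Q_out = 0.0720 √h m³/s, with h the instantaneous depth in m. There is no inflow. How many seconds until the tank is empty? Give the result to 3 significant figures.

402 s

A dh/dt = −Q_out = −0.0720 √h.
∫ h^(−1/2) dh = −(0.0720/A) ∫ dt, giving 2√h = 2√h₀ − (0.0720/A) t.
Tank is empty when √h = 0: t_empty = 2A√h₀/0.0720.
t_empty = 2·7.38·√3.85/0.0720 = 14.760·1.9621/0.0720 = 402.24 s.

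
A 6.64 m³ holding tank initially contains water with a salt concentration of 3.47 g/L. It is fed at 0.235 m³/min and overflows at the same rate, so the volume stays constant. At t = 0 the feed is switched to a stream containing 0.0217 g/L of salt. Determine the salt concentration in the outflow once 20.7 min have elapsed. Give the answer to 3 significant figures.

Species balance on the tank: V dC/dt = Q(C_in − C).
Time constant τ = V/Q = 6.64/0.235 = 28.255 min.
Solution: C(t) = C_in + (C₀ − C_in) e^(−t/τ).
C(20.7) = 0.0217 + (3.47 − 0.0217)·e^(−20.7/28.255) = 0.0217 + (3.4483)·0.48066 = 1.6791 g/L.

1.68 g/L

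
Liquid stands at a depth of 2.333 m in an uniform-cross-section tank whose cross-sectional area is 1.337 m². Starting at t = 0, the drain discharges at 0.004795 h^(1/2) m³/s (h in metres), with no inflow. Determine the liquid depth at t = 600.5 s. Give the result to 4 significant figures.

With no inflow, A dh/dt = −0.004795 √h.
This is separable: 2 d(√h)/dt = −0.004795/A, so √h = √h₀ − (0.004795/(2A)) t.
√h = √2.333 − 0.004795·600.5/(2·1.337) = 1.52742 − 1.07681 = 0.450603.
h = 0.450603² = 0.203043 m.

0.2030 m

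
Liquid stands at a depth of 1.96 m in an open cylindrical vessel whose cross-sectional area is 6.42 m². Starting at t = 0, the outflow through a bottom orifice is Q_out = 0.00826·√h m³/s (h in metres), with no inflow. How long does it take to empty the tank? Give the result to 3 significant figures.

2180 s

A dh/dt = −Q_out = −0.00826 √h.
This is separable: 2 d(√h)/dt = −0.00826/A, so √h = √h₀ − (0.00826/(2A)) t.
Tank is empty when √h = 0: t_empty = 2A√h₀/0.00826.
t_empty = 2·6.42·√1.96/0.00826 = 12.840·1.4000/0.00826 = 2176.3 s.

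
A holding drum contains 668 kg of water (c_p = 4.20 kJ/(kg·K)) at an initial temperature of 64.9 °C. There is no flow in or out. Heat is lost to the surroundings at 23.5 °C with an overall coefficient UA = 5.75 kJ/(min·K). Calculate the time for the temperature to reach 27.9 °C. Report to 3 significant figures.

M c_p dT/dt = −UA(T − T_amb).
τ = M c_p/UA = 487.93 min; T_ss = T_amb = 23.500 °C.
T(t) = T_ss + (T₀ − T_ss)e^(−t/τ); set T = 27.9:
t = −τ ln[(T − T_ss)/(T₀ − T_ss)] = −487.93 · ln(0.10628) = 1093.8 min.

1090 min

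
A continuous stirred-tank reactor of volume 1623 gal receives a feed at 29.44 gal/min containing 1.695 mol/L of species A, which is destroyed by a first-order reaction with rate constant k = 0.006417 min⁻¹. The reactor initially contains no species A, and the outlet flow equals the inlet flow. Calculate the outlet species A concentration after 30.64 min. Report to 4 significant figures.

Accumulation = in − out − consumed: V dC/dt = Q C_in − Q C − k V C.
This is linear with rate a = Q/V + k = 0.0245562 min⁻¹.
C_ss = Q C_in/(Q + kV) = 1.25207 mol/L; C(t) = C_ss + (C₀ − C_ss) e^(−a t).
C(30.64) = 1.25207 + (-1.25207)·e^(−0.0245562·30.64) = 1.25207 + (-1.25207)·0.471233 = 0.662051 mol/L.

0.6621 mol/L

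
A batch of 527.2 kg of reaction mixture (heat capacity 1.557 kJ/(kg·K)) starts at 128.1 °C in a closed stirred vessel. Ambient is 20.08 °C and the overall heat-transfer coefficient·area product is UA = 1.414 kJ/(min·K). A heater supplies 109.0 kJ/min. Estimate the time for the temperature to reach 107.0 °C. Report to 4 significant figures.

665.3 min

Lumped-capacitance energy balance: M c_p dT/dt = UA(T_amb − T) + Q̇.
τ = M c_p/UA = 580.517 min; T_ss = T_amb + Q̇/UA = 20.08 + 109.0/1.414 = 97.1663 °C.
T(t) = T_ss + (T₀ − T_ss)e^(−t/τ); set T = 107.0:
t = −τ ln[(T − T_ss)/(T₀ − T_ss)] = −580.517 · ln(0.317896) = 665.289 min.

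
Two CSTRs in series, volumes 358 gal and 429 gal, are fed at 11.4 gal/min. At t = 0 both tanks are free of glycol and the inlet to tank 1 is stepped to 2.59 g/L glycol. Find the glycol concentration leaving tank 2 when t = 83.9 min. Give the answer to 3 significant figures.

1.81 g/L

Time constants: τᵢ = Vᵢ/Q for each well-mixed tank.
τ₁ = 358/11.4 = 31.404 min; τ₂ = 429/11.4 = 37.632 min.
Solving the cascade with C₁(0)=C₂(0)=0 gives C₂(t) = C_in[1 − (τ₁ e^(−t/τ₁) − τ₂ e^(−t/τ₂))/(τ₁ − τ₂)].
At t = 83.9: e^(−t/τ₁) = 0.069136, e^(−t/τ₂) = 0.10758.
C₂ = 2.59·[1 − (31.404·0.069136 − 37.632·0.10758)/(-6.2281)] = 2.59·0.69857 = 1.8093 g/L.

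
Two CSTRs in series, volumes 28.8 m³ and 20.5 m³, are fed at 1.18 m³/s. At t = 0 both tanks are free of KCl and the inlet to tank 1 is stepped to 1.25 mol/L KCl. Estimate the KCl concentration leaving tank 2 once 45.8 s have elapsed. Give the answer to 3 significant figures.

Species balance on tank i: dCᵢ/dt = (Cᵢ₋₁ − Cᵢ)/τᵢ with τᵢ = Vᵢ/Q.
τ₁ = 28.8/1.18 = 24.407 s; τ₂ = 20.5/1.18 = 17.373 s.
Tank 1: C₁ = C_in(1 − e^(−t/τ₁)). Tank 2 (τ₁ ≠ τ₂): C₂ = C_in[1 − (τ₁ e^(−t/τ₁) − τ₂ e^(−t/τ₂))/(τ₁ − τ₂)].
At t = 45.8: e^(−t/τ₁) = 0.15312, e^(−t/τ₂) = 0.071626.
C₂ = 1.25·[1 − (24.407·0.15312 − 17.373·0.071626)/(7.0339)] = 1.25·0.64560 = 0.80700 mol/L.

0.807 mol/L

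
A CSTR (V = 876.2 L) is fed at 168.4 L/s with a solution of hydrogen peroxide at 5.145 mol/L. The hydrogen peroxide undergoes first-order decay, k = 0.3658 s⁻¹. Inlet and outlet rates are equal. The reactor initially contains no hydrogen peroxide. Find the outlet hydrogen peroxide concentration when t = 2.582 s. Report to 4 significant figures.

1.353 mol/L

V dC/dt = Q(C_in − C) − k V C.
This is linear with rate a = Q/V + k = 0.557994 s⁻¹.
C_ss = Q C_in/(Q + kV) = 1.77213 mol/L; C(t) = C_ss + (C₀ − C_ss) e^(−a t).
C(2.582) = 1.77213 + (-1.77213)·e^(−0.557994·2.582) = 1.77213 + (-1.77213)·0.236753 = 1.35257 mol/L.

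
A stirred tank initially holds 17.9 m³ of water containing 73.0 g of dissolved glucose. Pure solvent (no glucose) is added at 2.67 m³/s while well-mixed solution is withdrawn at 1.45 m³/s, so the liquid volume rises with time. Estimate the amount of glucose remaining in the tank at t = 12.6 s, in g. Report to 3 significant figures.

Let m(t) be the amount of glucose. Volume: V(t) = V₀ + (Q_in − Q_out) t = 17.9 + 1.2200 t; V(12.6) = 33.272 m³.
Species balance (pure solvent in): dm/dt = −Q_out · m/V(t).
Separate: dm/m = −Q_out dt/V(t) ⇒ ln(m/m₀) = −(Q_out/(Q_in−Q_out)) ln(V/V₀).
m = m₀ (V₀/V)^(Q_out/(Q_in−Q_out)) = 73.0 × (17.9/33.272)^(1.1885) = 34.941 g.

34.9 g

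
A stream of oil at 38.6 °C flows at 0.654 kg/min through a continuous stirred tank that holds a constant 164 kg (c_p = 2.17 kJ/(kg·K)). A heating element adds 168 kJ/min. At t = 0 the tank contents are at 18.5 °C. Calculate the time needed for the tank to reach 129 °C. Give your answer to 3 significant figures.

M c_p dT/dt = ṁ c_p (T_in − T) + Q̇.
τ = M/ṁ = 250.76 min; T_ss = T_in + Q̇/(ṁ c_p) = 156.98 °C.
T(t) = T_ss + (T₀ − T_ss) e^(−t/τ). Set T = 129:
e^(−t/τ) = (129 − 156.98)/(18.5 − 156.98) = 0.20204
t = −250.76 · ln(0.20204) = 401.04 min.

401 min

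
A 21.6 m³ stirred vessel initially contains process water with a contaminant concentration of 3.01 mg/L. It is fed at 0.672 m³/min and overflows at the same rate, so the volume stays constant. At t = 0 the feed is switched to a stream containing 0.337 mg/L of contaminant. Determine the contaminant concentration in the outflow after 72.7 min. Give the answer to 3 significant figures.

Species balance on the tank: V dC/dt = Q(C_in − C).
Time constant τ = V/Q = 21.6/0.672 = 32.143 min.
Solution: C(t) = C_in + (C₀ − C_in) e^(−t/τ).
C(72.7) = 0.337 + (3.01 − 0.337)·e^(−72.7/32.143) = 0.337 + (2.6730)·0.10417 = 0.61543 mg/L.

0.615 mg/L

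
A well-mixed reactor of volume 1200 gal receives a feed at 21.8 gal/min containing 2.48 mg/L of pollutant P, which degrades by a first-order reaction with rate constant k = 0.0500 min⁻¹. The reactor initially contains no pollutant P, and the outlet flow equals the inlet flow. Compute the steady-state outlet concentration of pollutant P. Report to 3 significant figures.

V dC/dt = Q(C_in − C) − k V C.
Steady state (dC/dt = 0): C_ss = Q C_in/(Q + kV) = C_in/(1 + kV/Q).
C_ss = 21.8·2.48/(21.8 + 0.0500·1200) = 54.064/81.800 = 0.66093 mg/L.

0.661 mg/L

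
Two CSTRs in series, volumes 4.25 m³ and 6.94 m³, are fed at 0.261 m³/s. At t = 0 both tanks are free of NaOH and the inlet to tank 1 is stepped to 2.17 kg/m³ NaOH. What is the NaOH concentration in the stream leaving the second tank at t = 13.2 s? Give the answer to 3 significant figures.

Species balance on tank i: dCᵢ/dt = (Cᵢ₋₁ − Cᵢ)/τᵢ with τᵢ = Vᵢ/Q.
τ₁ = 4.25/0.261 = 16.284 s; τ₂ = 6.94/0.261 = 26.590 s.
Tank 1: C₁ = C_in(1 − e^(−t/τ₁)). Tank 2 (τ₁ ≠ τ₂): C₂ = C_in[1 − (τ₁ e^(−t/τ₁) − τ₂ e^(−t/τ₂))/(τ₁ − τ₂)].
At t = 13.2: e^(−t/τ₁) = 0.44458, e^(−t/τ₂) = 0.60870.
C₂ = 2.17·[1 − (16.284·0.44458 − 26.590·0.60870)/(-10.307)] = 2.17·0.13199 = 0.28642 kg/m³.

0.286 kg/m³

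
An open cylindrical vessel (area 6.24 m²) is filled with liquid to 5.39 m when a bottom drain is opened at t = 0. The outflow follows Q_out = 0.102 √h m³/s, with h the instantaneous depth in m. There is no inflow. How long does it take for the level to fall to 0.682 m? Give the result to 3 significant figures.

183 s

With no inflow, A dh/dt = −0.102 √h.
This is separable: 2 d(√h)/dt = −0.102/A, so √h = √h₀ − (0.102/(2A)) t.
t = 2A(√h₀ − √h)/0.102 = 2·6.24·(√5.39 − √0.682)/0.102
  = 12.480 × (2.3216 − 0.82583) / 0.102 = 183.02 s.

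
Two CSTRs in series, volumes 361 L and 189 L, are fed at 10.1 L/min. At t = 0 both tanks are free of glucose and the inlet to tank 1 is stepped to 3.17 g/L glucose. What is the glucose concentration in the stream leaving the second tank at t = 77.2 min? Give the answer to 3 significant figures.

2.46 g/L

Each tank obeys Vᵢ dCᵢ/dt = Q(Cᵢ₋₁ − Cᵢ), so τᵢ = Vᵢ/Q.
τ₁ = 361/10.1 = 35.743 min; τ₂ = 189/10.1 = 18.713 min.
Solving the cascade with C₁(0)=C₂(0)=0 gives C₂(t) = C_in[1 − (τ₁ e^(−t/τ₁) − τ₂ e^(−t/τ₂))/(τ₁ − τ₂)].
At t = 77.2: e^(−t/τ₁) = 0.11534, e^(−t/τ₂) = 0.016155.
C₂ = 3.17·[1 − (35.743·0.11534 − 18.713·0.016155)/(17.030)] = 3.17·0.77568 = 2.4589 g/L.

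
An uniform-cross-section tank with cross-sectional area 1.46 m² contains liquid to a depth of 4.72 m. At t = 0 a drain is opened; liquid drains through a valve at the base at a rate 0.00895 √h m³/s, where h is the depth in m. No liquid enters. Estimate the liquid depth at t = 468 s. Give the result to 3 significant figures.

0.545 m

A dh/dt = −Q_out = −0.00895 √h.
Separate and integrate: 2(√h − √h₀) = −(0.00895/A) t.
√h = √4.72 − 0.00895·468/(2·1.46) = 2.1726 − 1.4345 = 0.73810.
h = 0.73810² = 0.54480 m.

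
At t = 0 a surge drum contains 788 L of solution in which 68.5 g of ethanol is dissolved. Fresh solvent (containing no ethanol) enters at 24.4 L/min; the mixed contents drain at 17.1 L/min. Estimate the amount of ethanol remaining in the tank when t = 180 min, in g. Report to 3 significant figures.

6.88 g

Let m(t) be the amount of ethanol. Volume: V(t) = V₀ + (Q_in − Q_out) t = 788 + 7.3000 t; V(180) = 2102.0 L.
Solute balance: dm/dt = 0 − Q_out C = −Q_out m/V(t).
Separate: dm/m = −Q_out dt/V(t) ⇒ ln(m/m₀) = −(Q_out/(Q_in−Q_out)) ln(V/V₀).
m = m₀ (V₀/V)^(Q_out/(Q_in−Q_out)) = 68.5 × (788/2102.0)^(2.3425) = 6.8794 g.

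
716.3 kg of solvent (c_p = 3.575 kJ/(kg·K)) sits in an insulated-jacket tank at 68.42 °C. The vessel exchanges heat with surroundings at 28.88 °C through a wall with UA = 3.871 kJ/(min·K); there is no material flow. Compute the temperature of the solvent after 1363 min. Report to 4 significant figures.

33.92 °C

Heat balance on the well-mixed liquid: M c_p dT/dt = −UA(T − T_amb).
dT/dt = (T_ss − T)/τ with T_ss = T_amb = 28.8800 °C, τ = M c_p/UA = 716.3·3.575/3.871 = 661.527 min.
This is linear first-order; T(t) = T_ss + (T₀ − T_ss) e^(−t/τ).
T(1363) = 28.8800 + (39.5400)·0.127405 = 33.9176 °C.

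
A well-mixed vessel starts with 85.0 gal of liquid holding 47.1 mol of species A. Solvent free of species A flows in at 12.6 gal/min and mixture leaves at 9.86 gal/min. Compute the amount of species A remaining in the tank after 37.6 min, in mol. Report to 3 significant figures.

2.71 mol

Total volume: dV/dt = Q_in − Q_out = 2.7400 gal/min, so V(t) = 85.0 + 2.7400 t and V(37.6) = 188.02 gal.
No species A enters, so dm/dt = −Q_out · (m/V).
dm/m = −Q_out dt/(V₀ + 2.7400 t); integrating gives ln(m/m₀) = −(Q_out/(Q_in−Q_out)) ln(V/V₀).
m = m₀ (V₀/V)^(Q_out/(Q_in−Q_out)) = 47.1 × (85.0/188.02)^(3.5985) = 2.7056 mol.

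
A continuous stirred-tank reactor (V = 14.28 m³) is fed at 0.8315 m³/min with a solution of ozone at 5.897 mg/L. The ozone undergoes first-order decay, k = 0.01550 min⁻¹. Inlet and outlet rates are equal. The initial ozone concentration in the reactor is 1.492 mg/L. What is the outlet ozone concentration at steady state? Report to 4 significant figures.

4.657 mg/L

Species balance: V dC/dt = Q C_in − Q C − k V C.
At steady state: 0 = Q C_in − (Q + kV) C_ss, so C_ss = Q C_in/(Q + kV).
C_ss = 0.8315·5.897/(0.8315 + 0.01550·14.28) = 4.90336/1.05284 = 4.65727 mg/L.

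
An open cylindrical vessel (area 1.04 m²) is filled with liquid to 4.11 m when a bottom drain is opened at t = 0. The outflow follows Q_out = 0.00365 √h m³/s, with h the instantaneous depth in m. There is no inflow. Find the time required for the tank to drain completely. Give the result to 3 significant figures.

1160 s

A dh/dt = −Q_out = −0.00365 √h.
Separate and integrate: 2(√h − √h₀) = −(0.00365/A) t.
Set h = 0: 2√h₀ = (0.00365/A) t_empty ⇒ t_empty = 2A√h₀/0.00365.
t_empty = 2·1.04·√4.11/0.00365 = 2.0800·2.0273/0.00365 = 1155.3 s.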